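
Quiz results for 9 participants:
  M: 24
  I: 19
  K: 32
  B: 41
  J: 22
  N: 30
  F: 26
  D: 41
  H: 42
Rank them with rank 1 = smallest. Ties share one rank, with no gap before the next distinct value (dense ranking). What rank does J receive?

2

Sorted (ascending): 19, 22, 24, 26, 30, 32, 41, 41, 42
The 2 values of 41 share dense rank 7.
Remaining distinct values take the next consecutive integers.
J has value 22 → rank 2.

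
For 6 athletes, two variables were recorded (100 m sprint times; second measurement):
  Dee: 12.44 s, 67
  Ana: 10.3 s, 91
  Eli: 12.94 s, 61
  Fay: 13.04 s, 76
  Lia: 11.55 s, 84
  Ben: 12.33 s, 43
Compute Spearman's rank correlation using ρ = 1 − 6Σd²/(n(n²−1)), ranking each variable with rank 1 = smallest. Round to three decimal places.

Ranks of variable 1: 4, 1, 5, 6, 2, 3
Ranks of variable 2: 3, 6, 2, 4, 5, 1
d = r₁ − r₂: 1, -5, 3, 2, -3, 2
d²: 1, 25, 9, 4, 9, 4; Σd² = 52
ρ = 1 − 6·52/(6·35) = 1 − 312/210 = -0.486

-0.486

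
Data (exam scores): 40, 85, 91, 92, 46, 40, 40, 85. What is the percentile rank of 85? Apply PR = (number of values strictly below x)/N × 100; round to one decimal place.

N = 8.
Strictly below 85: 4. Equal to 85: 2.
PR = 4/8 × 100 = 50.0

50.0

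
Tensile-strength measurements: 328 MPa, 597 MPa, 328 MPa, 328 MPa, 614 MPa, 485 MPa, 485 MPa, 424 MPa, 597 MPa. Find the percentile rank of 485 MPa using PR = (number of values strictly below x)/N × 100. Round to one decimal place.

N = 9.
Strictly below 485: 4. Equal to 485: 2.
PR = 4/9 × 100 = 44.4

44.4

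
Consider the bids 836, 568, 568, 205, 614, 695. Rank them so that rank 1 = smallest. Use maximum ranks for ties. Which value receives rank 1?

205

Sorted (ascending): 205, 568, 568, 614, 695, 836
The 2 values of 568 occupy positions 2–3 → each gets rank 3.
Rank 1 → value 205.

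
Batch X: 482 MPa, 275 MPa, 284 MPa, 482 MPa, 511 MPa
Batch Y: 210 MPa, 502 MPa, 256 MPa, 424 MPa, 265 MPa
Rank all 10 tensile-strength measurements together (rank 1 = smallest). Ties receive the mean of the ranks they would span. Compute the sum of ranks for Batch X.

Sorted (ascending): 210, 256, 265, 275, 284, 424, 482, 482, 502, 511
The 2 values of 482 occupy positions 7–8 → average rank (7+8)/2 = 7.5.
Batch X values → pooled ranks: 482→7.5, 275→4, 284→5, 482→7.5, 511→10
Rank sum = 7.5 + 4 + 5 + 7.5 + 10 = 34

34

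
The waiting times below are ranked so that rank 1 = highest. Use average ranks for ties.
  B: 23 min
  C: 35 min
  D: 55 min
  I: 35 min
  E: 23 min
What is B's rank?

Sorted (descending): 55, 35, 35, 23, 23
The 2 values of 35 occupy positions 2–3 → average rank (2+3)/2 = 2.5.
The 2 values of 23 occupy positions 4–5 → average rank (4+5)/2 = 4.5.
B has value 23 min → rank 4.5.

4.5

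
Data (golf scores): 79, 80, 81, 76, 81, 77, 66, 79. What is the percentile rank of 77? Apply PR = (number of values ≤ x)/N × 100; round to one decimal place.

N = 8.
Strictly below 77: 2. Equal to 77: 1.
PR = 3/8 × 100 = 37.5

37.5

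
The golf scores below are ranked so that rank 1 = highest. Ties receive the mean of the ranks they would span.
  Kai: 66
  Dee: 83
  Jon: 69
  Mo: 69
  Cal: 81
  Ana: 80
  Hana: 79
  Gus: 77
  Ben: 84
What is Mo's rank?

Sorted (descending): 84, 83, 81, 80, 79, 77, 69, 69, 66
The 2 values of 69 occupy positions 7–8 → average rank (7+8)/2 = 7.5.
Mo has value 69 → rank 7.5.

7.5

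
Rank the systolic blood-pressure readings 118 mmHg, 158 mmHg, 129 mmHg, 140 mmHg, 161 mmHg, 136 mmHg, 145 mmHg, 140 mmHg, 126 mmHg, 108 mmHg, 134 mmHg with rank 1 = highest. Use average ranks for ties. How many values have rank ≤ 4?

Sorted (descending): 161, 158, 145, 140, 140, 136, 134, 129, 126, 118, 108
The 2 values of 140 occupy positions 4–5 → average rank (4+5)/2 = 4.5.
Ranks ≤ 4: {1, 2, 3} → 3 values.

3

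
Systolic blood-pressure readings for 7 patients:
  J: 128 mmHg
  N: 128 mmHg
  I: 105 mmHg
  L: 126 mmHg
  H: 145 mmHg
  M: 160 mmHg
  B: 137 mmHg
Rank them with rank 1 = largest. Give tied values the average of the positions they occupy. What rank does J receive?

Sorted (descending): 160, 145, 137, 128, 128, 126, 105
The 2 values of 128 occupy positions 4–5 → average rank (4+5)/2 = 4.5.
J has value 128 mmHg → rank 4.5.

4.5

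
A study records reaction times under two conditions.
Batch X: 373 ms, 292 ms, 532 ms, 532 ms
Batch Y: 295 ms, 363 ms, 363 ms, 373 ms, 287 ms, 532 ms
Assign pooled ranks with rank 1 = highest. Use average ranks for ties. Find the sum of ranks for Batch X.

Sorted (descending): 532, 532, 532, 373, 373, 363, 363, 295, 292, 287
The 3 values of 532 occupy positions 1–3 → average rank 2.
The 2 values of 373 occupy positions 4–5 → average rank (4+5)/2 = 4.5.
The 2 values of 363 occupy positions 6–7 → average rank (6+7)/2 = 6.5.
Batch X values → pooled ranks: 373→4.5, 292→9, 532→2, 532→2
Rank sum = 4.5 + 9 + 2 + 2 = 17.5

17.5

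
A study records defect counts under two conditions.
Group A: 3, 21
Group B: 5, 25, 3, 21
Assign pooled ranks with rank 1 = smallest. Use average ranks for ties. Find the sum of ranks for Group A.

6

Sorted (ascending): 3, 3, 5, 21, 21, 25
The 2 values of 3 occupy positions 1–2 → average rank (1+2)/2 = 1.5.
The 2 values of 21 occupy positions 4–5 → average rank (4+5)/2 = 4.5.
Group A values → pooled ranks: 3→1.5, 21→4.5
Rank sum = 1.5 + 4.5 = 6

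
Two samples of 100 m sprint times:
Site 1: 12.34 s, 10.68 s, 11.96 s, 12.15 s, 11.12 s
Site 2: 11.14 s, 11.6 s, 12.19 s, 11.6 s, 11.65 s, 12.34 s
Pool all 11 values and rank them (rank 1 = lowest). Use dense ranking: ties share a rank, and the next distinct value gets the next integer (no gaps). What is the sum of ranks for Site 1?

25

Sorted (ascending): 10.68, 11.12, 11.14, 11.6, 11.6, 11.65, 11.96, 12.15, 12.19, 12.34, 12.34
The 2 values of 11.6 share dense rank 4.
The 2 values of 12.34 share dense rank 9.
Remaining distinct values take the next consecutive integers.
Site 1 values → pooled ranks: 12.34→9, 10.68→1, 11.96→6, 12.15→7, 11.12→2
Rank sum = 9 + 1 + 6 + 7 + 2 = 25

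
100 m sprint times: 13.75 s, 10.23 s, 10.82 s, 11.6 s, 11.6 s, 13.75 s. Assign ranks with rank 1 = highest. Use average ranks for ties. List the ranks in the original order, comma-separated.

Sorted (descending): 13.75, 13.75, 11.6, 11.6, 10.82, 10.23
The 2 values of 13.75 occupy positions 1–2 → average rank (1+2)/2 = 1.5.
The 2 values of 11.6 occupy positions 3–4 → average rank (3+4)/2 = 3.5.

1.5, 6, 5, 3.5, 3.5, 1.5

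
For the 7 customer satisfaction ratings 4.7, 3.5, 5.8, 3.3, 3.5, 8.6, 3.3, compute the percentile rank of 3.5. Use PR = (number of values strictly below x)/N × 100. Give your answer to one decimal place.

N = 7.
Strictly below 3.5: 2. Equal to 3.5: 2.
PR = 2/7 × 100 = 28.6

28.6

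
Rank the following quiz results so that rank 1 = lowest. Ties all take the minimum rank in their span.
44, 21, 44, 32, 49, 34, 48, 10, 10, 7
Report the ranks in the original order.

Sorted (ascending): 7, 10, 10, 21, 32, 34, 44, 44, 48, 49
The 2 values of 10 occupy positions 2–3 → each gets rank 2.
The 2 values of 44 occupy positions 7–8 → each gets rank 7.

7, 4, 7, 5, 10, 6, 9, 2, 2, 1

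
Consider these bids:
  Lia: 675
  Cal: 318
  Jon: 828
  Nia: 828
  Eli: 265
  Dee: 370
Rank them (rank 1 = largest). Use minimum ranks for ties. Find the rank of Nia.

1

Sorted (descending): 828, 828, 675, 370, 318, 265
The 2 values of 828 occupy positions 1–2 → each gets rank 1.
Nia has value 828 → rank 1.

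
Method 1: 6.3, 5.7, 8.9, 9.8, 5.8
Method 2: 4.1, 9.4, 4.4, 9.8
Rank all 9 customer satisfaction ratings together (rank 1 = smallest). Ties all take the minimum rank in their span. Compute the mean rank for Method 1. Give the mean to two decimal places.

Sorted (ascending): 4.1, 4.4, 5.7, 5.8, 6.3, 8.9, 9.4, 9.8, 9.8
The 2 values of 9.8 occupy positions 8–9 → each gets rank 8.
Method 1 values → pooled ranks: 6.3→5, 5.7→3, 8.9→6, 9.8→8, 5.8→4
Mean rank = (5 + 3 + 6 + 8 + 4) / 5 = 5.20

5.20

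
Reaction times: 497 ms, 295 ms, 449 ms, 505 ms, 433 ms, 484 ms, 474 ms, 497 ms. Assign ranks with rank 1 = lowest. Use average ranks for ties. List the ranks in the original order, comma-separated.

6.5, 1, 3, 8, 2, 5, 4, 6.5

Sorted (ascending): 295, 433, 449, 474, 484, 497, 497, 505
The 2 values of 497 occupy positions 6–7 → average rank (6+7)/2 = 6.5.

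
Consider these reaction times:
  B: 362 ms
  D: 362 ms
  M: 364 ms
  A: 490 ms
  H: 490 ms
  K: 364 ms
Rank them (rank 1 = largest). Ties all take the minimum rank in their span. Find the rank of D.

5

Sorted (descending): 490, 490, 364, 364, 362, 362
The 2 values of 490 occupy positions 1–2 → each gets rank 1.
The 2 values of 364 occupy positions 3–4 → each gets rank 3.
The 2 values of 362 occupy positions 5–6 → each gets rank 5.
D has value 362 ms → rank 5.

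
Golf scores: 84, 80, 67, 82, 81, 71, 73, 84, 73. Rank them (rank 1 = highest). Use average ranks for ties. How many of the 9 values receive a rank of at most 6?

5

Sorted (descending): 84, 84, 82, 81, 80, 73, 73, 71, 67
The 2 values of 84 occupy positions 1–2 → average rank (1+2)/2 = 1.5.
The 2 values of 73 occupy positions 6–7 → average rank (6+7)/2 = 6.5.
Ranks ≤ 6: {1.5, 1.5, 3, 4, 5} → 5 values.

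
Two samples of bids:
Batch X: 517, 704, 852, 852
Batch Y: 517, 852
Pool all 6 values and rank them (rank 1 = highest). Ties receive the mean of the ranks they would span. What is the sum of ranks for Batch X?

Sorted (descending): 852, 852, 852, 704, 517, 517
The 3 values of 852 occupy positions 1–3 → average rank 2.
The 2 values of 517 occupy positions 5–6 → average rank (5+6)/2 = 5.5.
Batch X values → pooled ranks: 517→5.5, 704→4, 852→2, 852→2
Rank sum = 5.5 + 4 + 2 + 2 = 13.5

13.5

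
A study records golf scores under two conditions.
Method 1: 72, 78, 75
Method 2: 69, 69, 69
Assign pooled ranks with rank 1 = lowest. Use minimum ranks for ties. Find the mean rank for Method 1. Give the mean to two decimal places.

5.00

Sorted (ascending): 69, 69, 69, 72, 75, 78
The 3 values of 69 occupy positions 1–3 → each gets rank 1.
Method 1 values → pooled ranks: 72→4, 78→6, 75→5
Mean rank = (4 + 6 + 5) / 3 = 5.00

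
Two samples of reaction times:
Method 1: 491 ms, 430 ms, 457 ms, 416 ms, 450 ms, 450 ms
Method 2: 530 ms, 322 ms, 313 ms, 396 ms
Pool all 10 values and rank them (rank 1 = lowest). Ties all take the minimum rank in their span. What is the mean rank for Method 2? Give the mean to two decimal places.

Sorted (ascending): 313, 322, 396, 416, 430, 450, 450, 457, 491, 530
The 2 values of 450 occupy positions 6–7 → each gets rank 6.
Method 2 values → pooled ranks: 530→10, 322→2, 313→1, 396→3
Mean rank = (10 + 2 + 1 + 3) / 4 = 4.00

4.00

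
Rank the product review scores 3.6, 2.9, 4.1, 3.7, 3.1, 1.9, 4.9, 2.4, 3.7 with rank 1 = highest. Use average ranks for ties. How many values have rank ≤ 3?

2

Sorted (descending): 4.9, 4.1, 3.7, 3.7, 3.6, 3.1, 2.9, 2.4, 1.9
The 2 values of 3.7 occupy positions 3–4 → average rank (3+4)/2 = 3.5.
Ranks ≤ 3: {1, 2} → 2 values.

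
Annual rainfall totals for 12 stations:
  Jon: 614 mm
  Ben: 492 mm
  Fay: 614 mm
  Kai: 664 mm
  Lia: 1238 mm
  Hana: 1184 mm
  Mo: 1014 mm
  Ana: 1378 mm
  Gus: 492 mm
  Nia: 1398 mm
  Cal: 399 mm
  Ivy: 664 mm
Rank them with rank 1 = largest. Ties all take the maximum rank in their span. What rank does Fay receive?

9

Sorted (descending): 1398, 1378, 1238, 1184, 1014, 664, 664, 614, 614, 492, 492, 399
The 2 values of 664 occupy positions 6–7 → each gets rank 7.
The 2 values of 614 occupy positions 8–9 → each gets rank 9.
The 2 values of 492 occupy positions 10–11 → each gets rank 11.
Fay has value 614 mm → rank 9.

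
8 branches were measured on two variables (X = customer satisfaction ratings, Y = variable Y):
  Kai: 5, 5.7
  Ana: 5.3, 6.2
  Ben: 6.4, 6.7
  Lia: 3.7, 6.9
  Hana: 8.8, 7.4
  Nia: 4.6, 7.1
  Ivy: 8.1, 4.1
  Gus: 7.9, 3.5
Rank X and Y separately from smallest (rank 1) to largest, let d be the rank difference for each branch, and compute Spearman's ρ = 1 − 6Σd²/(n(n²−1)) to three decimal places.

-0.190

Ranks of variable 1: 3, 4, 5, 1, 8, 2, 7, 6
Ranks of variable 2: 3, 4, 5, 6, 8, 7, 2, 1
d = r₁ − r₂: 0, 0, 0, -5, 0, -5, 5, 5
d²: 0, 0, 0, 25, 0, 25, 25, 25; Σd² = 100
ρ = 1 − 6·100/(8·63) = 1 − 600/504 = -0.190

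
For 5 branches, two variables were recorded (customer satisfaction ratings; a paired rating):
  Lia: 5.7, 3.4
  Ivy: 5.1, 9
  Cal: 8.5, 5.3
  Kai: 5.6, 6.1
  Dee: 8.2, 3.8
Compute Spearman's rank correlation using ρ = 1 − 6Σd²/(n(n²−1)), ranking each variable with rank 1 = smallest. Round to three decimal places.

-0.600

Ranks of variable 1: 3, 1, 5, 2, 4
Ranks of variable 2: 1, 5, 3, 4, 2
d = r₁ − r₂: 2, -4, 2, -2, 2
d²: 4, 16, 4, 4, 4; Σd² = 32
ρ = 1 − 6·32/(5·24) = 1 − 192/120 = -0.600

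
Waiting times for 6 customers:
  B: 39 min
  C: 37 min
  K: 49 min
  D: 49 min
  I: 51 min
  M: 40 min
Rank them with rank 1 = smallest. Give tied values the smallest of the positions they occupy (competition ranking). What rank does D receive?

4

Sorted (ascending): 37, 39, 40, 49, 49, 51
The 2 values of 49 occupy positions 4–5 → each gets rank 4.
D has value 49 min → rank 4.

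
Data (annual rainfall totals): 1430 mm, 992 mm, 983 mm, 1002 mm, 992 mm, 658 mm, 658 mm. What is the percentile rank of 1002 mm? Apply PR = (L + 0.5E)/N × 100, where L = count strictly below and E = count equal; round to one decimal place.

N = 7.
Strictly below 1002: 5. Equal to 1002: 1.
PR = (5 + 0.5·1)/7 × 100 = 78.6

78.6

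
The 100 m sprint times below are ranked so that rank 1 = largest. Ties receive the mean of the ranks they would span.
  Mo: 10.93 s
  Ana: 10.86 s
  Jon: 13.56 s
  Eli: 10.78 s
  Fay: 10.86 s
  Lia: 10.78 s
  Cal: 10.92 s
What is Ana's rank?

Sorted (descending): 13.56, 10.93, 10.92, 10.86, 10.86, 10.78, 10.78
The 2 values of 10.86 occupy positions 4–5 → average rank (4+5)/2 = 4.5.
The 2 values of 10.78 occupy positions 6–7 → average rank (6+7)/2 = 6.5.
Ana has value 10.86 s → rank 4.5.

4.5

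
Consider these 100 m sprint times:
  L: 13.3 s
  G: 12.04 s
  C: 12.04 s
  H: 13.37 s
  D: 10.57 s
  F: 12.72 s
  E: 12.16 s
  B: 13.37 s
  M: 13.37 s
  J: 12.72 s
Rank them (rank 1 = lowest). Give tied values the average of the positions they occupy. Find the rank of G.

Sorted (ascending): 10.57, 12.04, 12.04, 12.16, 12.72, 12.72, 13.3, 13.37, 13.37, 13.37
The 2 values of 12.04 occupy positions 2–3 → average rank (2+3)/2 = 2.5.
The 2 values of 12.72 occupy positions 5–6 → average rank (5+6)/2 = 5.5.
The 3 values of 13.37 occupy positions 8–10 → average rank 9.
G has value 12.04 s → rank 2.5.

2.5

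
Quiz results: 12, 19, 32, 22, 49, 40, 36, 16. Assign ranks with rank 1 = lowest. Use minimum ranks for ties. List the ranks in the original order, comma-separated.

Sorted (ascending): 12, 16, 19, 22, 32, 36, 40, 49
No ties — each value takes its position as its rank.

1, 3, 5, 4, 8, 7, 6, 2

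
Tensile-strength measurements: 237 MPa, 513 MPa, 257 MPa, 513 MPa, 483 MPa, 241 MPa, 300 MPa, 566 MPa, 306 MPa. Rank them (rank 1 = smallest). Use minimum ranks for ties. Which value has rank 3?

Sorted (ascending): 237, 241, 257, 300, 306, 483, 513, 513, 566
The 2 values of 513 occupy positions 7–8 → each gets rank 7.
Rank 3 → value 257.

257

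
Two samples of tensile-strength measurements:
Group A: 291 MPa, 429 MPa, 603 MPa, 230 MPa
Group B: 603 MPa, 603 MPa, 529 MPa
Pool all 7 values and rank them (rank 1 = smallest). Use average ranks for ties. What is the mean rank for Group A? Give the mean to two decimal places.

3.00

Sorted (ascending): 230, 291, 429, 529, 603, 603, 603
The 3 values of 603 occupy positions 5–7 → average rank 6.
Group A values → pooled ranks: 291→2, 429→3, 603→6, 230→1
Mean rank = (2 + 3 + 6 + 1) / 4 = 3.00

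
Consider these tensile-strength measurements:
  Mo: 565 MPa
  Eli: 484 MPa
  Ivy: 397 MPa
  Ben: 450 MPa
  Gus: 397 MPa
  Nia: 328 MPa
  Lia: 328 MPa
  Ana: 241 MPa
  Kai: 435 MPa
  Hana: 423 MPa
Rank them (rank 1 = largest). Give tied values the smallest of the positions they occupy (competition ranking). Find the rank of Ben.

Sorted (descending): 565, 484, 450, 435, 423, 397, 397, 328, 328, 241
The 2 values of 397 occupy positions 6–7 → each gets rank 6.
The 2 values of 328 occupy positions 8–9 → each gets rank 8.
Ben has value 450 MPa → rank 3.

3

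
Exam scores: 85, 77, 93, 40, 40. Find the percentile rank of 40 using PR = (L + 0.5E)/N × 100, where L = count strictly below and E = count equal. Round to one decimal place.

N = 5.
Strictly below 40: 0. Equal to 40: 2.
PR = (0 + 0.5·2)/5 × 100 = 20.0

20.0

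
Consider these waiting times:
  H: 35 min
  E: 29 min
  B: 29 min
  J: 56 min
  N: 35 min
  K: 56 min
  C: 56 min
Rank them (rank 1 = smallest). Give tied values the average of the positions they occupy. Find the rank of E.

Sorted (ascending): 29, 29, 35, 35, 56, 56, 56
The 2 values of 29 occupy positions 1–2 → average rank (1+2)/2 = 1.5.
The 2 values of 35 occupy positions 3–4 → average rank (3+4)/2 = 3.5.
The 3 values of 56 occupy positions 5–7 → average rank 6.
E has value 29 min → rank 1.5.

1.5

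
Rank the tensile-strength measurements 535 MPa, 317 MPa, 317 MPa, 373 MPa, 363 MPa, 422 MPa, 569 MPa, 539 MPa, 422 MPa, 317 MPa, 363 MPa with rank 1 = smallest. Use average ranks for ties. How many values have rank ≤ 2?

Sorted (ascending): 317, 317, 317, 363, 363, 373, 422, 422, 535, 539, 569
The 3 values of 317 occupy positions 1–3 → average rank 2.
The 2 values of 363 occupy positions 4–5 → average rank (4+5)/2 = 4.5.
The 2 values of 422 occupy positions 7–8 → average rank (7+8)/2 = 7.5.
Ranks ≤ 2: {2, 2, 2} → 3 values.

3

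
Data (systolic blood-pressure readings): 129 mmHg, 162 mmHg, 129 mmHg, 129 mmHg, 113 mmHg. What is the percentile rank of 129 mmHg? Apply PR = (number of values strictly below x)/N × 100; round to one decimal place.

N = 5.
Strictly below 129: 1. Equal to 129: 3.
PR = 1/5 × 100 = 20.0

20.0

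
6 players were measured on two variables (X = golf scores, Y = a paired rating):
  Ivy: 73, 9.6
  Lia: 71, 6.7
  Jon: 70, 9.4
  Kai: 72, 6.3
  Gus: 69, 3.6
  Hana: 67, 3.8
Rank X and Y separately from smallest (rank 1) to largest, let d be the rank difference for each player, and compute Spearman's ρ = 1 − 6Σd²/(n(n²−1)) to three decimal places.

Ranks of variable 1: 6, 4, 3, 5, 2, 1
Ranks of variable 2: 6, 4, 5, 3, 1, 2
d = r₁ − r₂: 0, 0, -2, 2, 1, -1
d²: 0, 0, 4, 4, 1, 1; Σd² = 10
ρ = 1 − 6·10/(6·35) = 1 − 60/210 = 0.714

0.714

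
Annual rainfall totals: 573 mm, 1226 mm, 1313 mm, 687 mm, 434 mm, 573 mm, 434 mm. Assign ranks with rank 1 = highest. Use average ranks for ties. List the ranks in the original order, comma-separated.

Sorted (descending): 1313, 1226, 687, 573, 573, 434, 434
The 2 values of 573 occupy positions 4–5 → average rank (4+5)/2 = 4.5.
The 2 values of 434 occupy positions 6–7 → average rank (6+7)/2 = 6.5.

4.5, 2, 1, 3, 6.5, 4.5, 6.5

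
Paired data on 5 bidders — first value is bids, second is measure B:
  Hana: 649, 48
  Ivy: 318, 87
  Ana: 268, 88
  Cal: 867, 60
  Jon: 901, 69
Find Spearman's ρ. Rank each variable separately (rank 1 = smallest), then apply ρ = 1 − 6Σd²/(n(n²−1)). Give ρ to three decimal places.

Ranks of variable 1: 3, 2, 1, 4, 5
Ranks of variable 2: 1, 4, 5, 2, 3
d = r₁ − r₂: 2, -2, -4, 2, 2
d²: 4, 4, 16, 4, 4; Σd² = 32
ρ = 1 − 6·32/(5·24) = 1 − 192/120 = -0.600

-0.600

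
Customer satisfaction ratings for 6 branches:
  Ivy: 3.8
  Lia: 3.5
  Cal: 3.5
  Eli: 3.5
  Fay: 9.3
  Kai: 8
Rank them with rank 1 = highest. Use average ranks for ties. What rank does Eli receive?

5

Sorted (descending): 9.3, 8, 3.8, 3.5, 3.5, 3.5
The 3 values of 3.5 occupy positions 4–6 → average rank 5.
Eli has value 3.5 → rank 5.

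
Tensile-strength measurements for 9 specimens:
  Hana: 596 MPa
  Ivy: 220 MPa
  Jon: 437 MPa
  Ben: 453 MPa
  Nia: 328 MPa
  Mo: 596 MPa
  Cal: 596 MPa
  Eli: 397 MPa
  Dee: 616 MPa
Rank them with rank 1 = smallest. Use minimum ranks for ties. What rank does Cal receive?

6

Sorted (ascending): 220, 328, 397, 437, 453, 596, 596, 596, 616
The 3 values of 596 occupy positions 6–8 → each gets rank 6.
Cal has value 596 MPa → rank 6.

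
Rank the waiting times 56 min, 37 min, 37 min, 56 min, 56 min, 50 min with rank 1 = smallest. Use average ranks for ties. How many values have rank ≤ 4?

Sorted (ascending): 37, 37, 50, 56, 56, 56
The 2 values of 37 occupy positions 1–2 → average rank (1+2)/2 = 1.5.
The 3 values of 56 occupy positions 4–6 → average rank 5.
Ranks ≤ 4: {1.5, 1.5, 3} → 3 values.

3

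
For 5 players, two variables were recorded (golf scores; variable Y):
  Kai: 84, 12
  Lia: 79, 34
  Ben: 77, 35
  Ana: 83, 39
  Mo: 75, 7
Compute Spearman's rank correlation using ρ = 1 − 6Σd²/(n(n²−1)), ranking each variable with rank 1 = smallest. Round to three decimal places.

Ranks of variable 1: 5, 3, 2, 4, 1
Ranks of variable 2: 2, 3, 4, 5, 1
d = r₁ − r₂: 3, 0, -2, -1, 0
d²: 9, 0, 4, 1, 0; Σd² = 14
ρ = 1 − 6·14/(5·24) = 1 − 84/120 = 0.300

0.300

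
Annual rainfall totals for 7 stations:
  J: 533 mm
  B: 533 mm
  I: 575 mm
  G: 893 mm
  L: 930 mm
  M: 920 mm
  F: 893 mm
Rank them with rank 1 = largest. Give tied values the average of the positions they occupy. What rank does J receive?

6.5

Sorted (descending): 930, 920, 893, 893, 575, 533, 533
The 2 values of 893 occupy positions 3–4 → average rank (3+4)/2 = 3.5.
The 2 values of 533 occupy positions 6–7 → average rank (6+7)/2 = 6.5.
J has value 533 mm → rank 6.5.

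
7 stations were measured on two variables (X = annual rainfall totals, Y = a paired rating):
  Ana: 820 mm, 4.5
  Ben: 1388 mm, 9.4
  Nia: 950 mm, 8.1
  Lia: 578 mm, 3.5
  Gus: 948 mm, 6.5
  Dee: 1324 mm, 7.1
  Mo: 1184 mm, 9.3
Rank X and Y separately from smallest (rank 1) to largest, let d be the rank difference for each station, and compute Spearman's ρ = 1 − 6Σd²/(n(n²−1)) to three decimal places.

0.893

Ranks of variable 1: 2, 7, 4, 1, 3, 6, 5
Ranks of variable 2: 2, 7, 5, 1, 3, 4, 6
d = r₁ − r₂: 0, 0, -1, 0, 0, 2, -1
d²: 0, 0, 1, 0, 0, 4, 1; Σd² = 6
ρ = 1 − 6·6/(7·48) = 1 − 36/336 = 0.893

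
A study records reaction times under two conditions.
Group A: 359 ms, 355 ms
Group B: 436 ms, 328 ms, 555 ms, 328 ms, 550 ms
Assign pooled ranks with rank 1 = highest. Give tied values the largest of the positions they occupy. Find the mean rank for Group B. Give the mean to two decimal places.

Sorted (descending): 555, 550, 436, 359, 355, 328, 328
The 2 values of 328 occupy positions 6–7 → each gets rank 7.
Group B values → pooled ranks: 436→3, 328→7, 555→1, 328→7, 550→2
Mean rank = (3 + 7 + 1 + 7 + 2) / 5 = 4.00

4.00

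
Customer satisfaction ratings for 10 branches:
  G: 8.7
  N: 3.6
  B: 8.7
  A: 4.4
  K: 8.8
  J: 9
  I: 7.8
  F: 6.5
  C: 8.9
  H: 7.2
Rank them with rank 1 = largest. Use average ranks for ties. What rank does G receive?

4.5

Sorted (descending): 9, 8.9, 8.8, 8.7, 8.7, 7.8, 7.2, 6.5, 4.4, 3.6
The 2 values of 8.7 occupy positions 4–5 → average rank (4+5)/2 = 4.5.
G has value 8.7 → rank 4.5.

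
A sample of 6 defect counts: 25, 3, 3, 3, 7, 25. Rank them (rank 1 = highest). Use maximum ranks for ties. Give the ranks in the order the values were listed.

Sorted (descending): 25, 25, 7, 3, 3, 3
The 2 values of 25 occupy positions 1–2 → each gets rank 2.
The 3 values of 3 occupy positions 4–6 → each gets rank 6.

2, 6, 6, 6, 3, 2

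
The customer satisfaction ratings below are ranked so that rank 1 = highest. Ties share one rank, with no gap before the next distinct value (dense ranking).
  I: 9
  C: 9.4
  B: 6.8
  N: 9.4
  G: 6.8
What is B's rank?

Sorted (descending): 9.4, 9.4, 9, 6.8, 6.8
The 2 values of 9.4 share dense rank 1.
The 2 values of 6.8 share dense rank 3.
Remaining distinct values take the next consecutive integers.
B has value 6.8 → rank 3.

3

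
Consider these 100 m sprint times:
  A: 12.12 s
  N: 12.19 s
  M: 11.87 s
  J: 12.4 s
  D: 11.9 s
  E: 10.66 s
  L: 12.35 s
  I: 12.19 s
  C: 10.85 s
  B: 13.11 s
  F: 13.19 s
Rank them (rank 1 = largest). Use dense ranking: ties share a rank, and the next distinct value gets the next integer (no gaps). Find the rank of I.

Sorted (descending): 13.19, 13.11, 12.4, 12.35, 12.19, 12.19, 12.12, 11.9, 11.87, 10.85, 10.66
The 2 values of 12.19 share dense rank 5.
Remaining distinct values take the next consecutive integers.
I has value 12.19 s → rank 5.

5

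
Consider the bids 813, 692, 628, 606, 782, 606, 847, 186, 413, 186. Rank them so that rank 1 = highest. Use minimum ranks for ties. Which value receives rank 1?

847

Sorted (descending): 847, 813, 782, 692, 628, 606, 606, 413, 186, 186
The 2 values of 606 occupy positions 6–7 → each gets rank 6.
The 2 values of 186 occupy positions 9–10 → each gets rank 9.
Rank 1 → value 847.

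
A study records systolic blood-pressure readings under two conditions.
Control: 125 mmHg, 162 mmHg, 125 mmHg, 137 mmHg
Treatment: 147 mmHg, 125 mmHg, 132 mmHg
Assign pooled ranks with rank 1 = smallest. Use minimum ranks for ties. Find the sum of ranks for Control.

14

Sorted (ascending): 125, 125, 125, 132, 137, 147, 162
The 3 values of 125 occupy positions 1–3 → each gets rank 1.
Control values → pooled ranks: 125→1, 162→7, 125→1, 137→5
Rank sum = 1 + 7 + 1 + 5 = 14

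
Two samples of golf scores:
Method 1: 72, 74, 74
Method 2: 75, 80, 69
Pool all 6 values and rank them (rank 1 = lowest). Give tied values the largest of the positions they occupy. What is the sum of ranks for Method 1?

10

Sorted (ascending): 69, 72, 74, 74, 75, 80
The 2 values of 74 occupy positions 3–4 → each gets rank 4.
Method 1 values → pooled ranks: 72→2, 74→4, 74→4
Rank sum = 2 + 4 + 4 = 10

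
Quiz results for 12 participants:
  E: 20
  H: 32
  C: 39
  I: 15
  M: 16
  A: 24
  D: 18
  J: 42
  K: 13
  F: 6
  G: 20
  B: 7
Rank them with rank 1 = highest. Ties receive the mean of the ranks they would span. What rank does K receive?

10

Sorted (descending): 42, 39, 32, 24, 20, 20, 18, 16, 15, 13, 7, 6
The 2 values of 20 occupy positions 5–6 → average rank (5+6)/2 = 5.5.
K has value 13 → rank 10.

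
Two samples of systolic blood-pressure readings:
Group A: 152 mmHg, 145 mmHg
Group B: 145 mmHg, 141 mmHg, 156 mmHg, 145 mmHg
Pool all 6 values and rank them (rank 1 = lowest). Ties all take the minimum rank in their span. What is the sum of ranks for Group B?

11

Sorted (ascending): 141, 145, 145, 145, 152, 156
The 3 values of 145 occupy positions 2–4 → each gets rank 2.
Group B values → pooled ranks: 145→2, 141→1, 156→6, 145→2
Rank sum = 2 + 1 + 6 + 2 = 11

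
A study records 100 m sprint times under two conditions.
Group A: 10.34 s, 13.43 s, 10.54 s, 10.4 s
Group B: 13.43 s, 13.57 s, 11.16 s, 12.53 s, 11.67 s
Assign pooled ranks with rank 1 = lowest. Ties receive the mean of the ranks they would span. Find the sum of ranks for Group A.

Sorted (ascending): 10.34, 10.4, 10.54, 11.16, 11.67, 12.53, 13.43, 13.43, 13.57
The 2 values of 13.43 occupy positions 7–8 → average rank (7+8)/2 = 7.5.
Group A values → pooled ranks: 10.34→1, 13.43→7.5, 10.54→3, 10.4→2
Rank sum = 1 + 7.5 + 3 + 2 = 13.5

13.5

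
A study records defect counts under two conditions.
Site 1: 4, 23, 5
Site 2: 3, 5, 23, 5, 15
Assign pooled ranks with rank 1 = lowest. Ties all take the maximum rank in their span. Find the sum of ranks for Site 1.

Sorted (ascending): 3, 4, 5, 5, 5, 15, 23, 23
The 3 values of 5 occupy positions 3–5 → each gets rank 5.
The 2 values of 23 occupy positions 7–8 → each gets rank 8.
Site 1 values → pooled ranks: 4→2, 23→8, 5→5
Rank sum = 2 + 8 + 5 = 15

15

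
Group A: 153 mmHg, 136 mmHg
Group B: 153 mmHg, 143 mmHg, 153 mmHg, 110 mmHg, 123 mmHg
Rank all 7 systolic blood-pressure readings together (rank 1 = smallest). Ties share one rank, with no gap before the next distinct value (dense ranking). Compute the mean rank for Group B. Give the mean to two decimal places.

Sorted (ascending): 110, 123, 136, 143, 153, 153, 153
The 3 values of 153 share dense rank 5.
Remaining distinct values take the next consecutive integers.
Group B values → pooled ranks: 153→5, 143→4, 153→5, 110→1, 123→2
Mean rank = (5 + 4 + 5 + 1 + 2) / 5 = 3.40

3.40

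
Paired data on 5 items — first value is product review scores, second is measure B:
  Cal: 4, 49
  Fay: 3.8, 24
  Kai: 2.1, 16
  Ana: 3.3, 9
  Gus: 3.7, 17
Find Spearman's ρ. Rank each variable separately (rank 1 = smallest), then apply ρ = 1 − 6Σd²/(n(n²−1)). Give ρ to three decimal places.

Ranks of variable 1: 5, 4, 1, 2, 3
Ranks of variable 2: 5, 4, 2, 1, 3
d = r₁ − r₂: 0, 0, -1, 1, 0
d²: 0, 0, 1, 1, 0; Σd² = 2
ρ = 1 − 6·2/(5·24) = 1 − 12/120 = 0.900

0.900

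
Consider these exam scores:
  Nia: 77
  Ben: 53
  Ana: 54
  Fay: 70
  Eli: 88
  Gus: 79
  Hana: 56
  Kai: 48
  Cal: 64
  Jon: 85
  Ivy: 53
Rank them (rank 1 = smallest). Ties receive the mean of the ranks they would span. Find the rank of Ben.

2.5

Sorted (ascending): 48, 53, 53, 54, 56, 64, 70, 77, 79, 85, 88
The 2 values of 53 occupy positions 2–3 → average rank (2+3)/2 = 2.5.
Ben has value 53 → rank 2.5.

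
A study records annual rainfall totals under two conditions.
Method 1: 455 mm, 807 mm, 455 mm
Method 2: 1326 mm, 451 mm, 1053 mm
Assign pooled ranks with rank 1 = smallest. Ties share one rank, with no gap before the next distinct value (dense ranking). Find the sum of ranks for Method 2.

Sorted (ascending): 451, 455, 455, 807, 1053, 1326
The 2 values of 455 share dense rank 2.
Remaining distinct values take the next consecutive integers.
Method 2 values → pooled ranks: 1326→5, 451→1, 1053→4
Rank sum = 5 + 1 + 4 = 10

10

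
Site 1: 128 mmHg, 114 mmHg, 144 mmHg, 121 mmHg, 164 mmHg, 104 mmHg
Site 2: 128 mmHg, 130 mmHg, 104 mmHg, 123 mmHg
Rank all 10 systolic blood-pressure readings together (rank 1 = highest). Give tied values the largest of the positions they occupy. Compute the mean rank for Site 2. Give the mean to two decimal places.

6.00

Sorted (descending): 164, 144, 130, 128, 128, 123, 121, 114, 104, 104
The 2 values of 128 occupy positions 4–5 → each gets rank 5.
The 2 values of 104 occupy positions 9–10 → each gets rank 10.
Site 2 values → pooled ranks: 128→5, 130→3, 104→10, 123→6
Mean rank = (5 + 3 + 10 + 6) / 4 = 6.00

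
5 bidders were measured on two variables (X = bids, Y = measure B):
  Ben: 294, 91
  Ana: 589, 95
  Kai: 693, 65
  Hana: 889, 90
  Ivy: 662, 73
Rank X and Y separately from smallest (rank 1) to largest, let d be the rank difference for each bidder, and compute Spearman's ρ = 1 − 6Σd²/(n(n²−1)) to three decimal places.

-0.600

Ranks of variable 1: 1, 2, 4, 5, 3
Ranks of variable 2: 4, 5, 1, 3, 2
d = r₁ − r₂: -3, -3, 3, 2, 1
d²: 9, 9, 9, 4, 1; Σd² = 32
ρ = 1 − 6·32/(5·24) = 1 − 192/120 = -0.600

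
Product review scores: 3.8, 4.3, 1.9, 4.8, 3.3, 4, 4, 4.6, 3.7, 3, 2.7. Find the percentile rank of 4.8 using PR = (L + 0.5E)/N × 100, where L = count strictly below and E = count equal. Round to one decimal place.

95.5

N = 11.
Strictly below 4.8: 10. Equal to 4.8: 1.
PR = (10 + 0.5·1)/11 × 100 = 95.5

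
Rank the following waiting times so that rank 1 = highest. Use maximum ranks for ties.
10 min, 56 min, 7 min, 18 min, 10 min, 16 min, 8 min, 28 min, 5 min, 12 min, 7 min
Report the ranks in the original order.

Sorted (descending): 56, 28, 18, 16, 12, 10, 10, 8, 7, 7, 5
The 2 values of 10 occupy positions 6–7 → each gets rank 7.
The 2 values of 7 occupy positions 9–10 → each gets rank 10.

7, 1, 10, 3, 7, 4, 8, 2, 11, 5, 10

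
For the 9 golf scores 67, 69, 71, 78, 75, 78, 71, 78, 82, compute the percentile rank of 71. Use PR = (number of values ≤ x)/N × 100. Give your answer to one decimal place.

N = 9.
Strictly below 71: 2. Equal to 71: 2.
PR = 4/9 × 100 = 44.4

44.4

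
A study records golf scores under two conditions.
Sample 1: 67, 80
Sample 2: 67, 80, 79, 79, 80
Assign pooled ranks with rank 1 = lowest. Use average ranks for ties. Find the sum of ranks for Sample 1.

7.5

Sorted (ascending): 67, 67, 79, 79, 80, 80, 80
The 2 values of 67 occupy positions 1–2 → average rank (1+2)/2 = 1.5.
The 2 values of 79 occupy positions 3–4 → average rank (3+4)/2 = 3.5.
The 3 values of 80 occupy positions 5–7 → average rank 6.
Sample 1 values → pooled ranks: 67→1.5, 80→6
Rank sum = 1.5 + 6 = 7.5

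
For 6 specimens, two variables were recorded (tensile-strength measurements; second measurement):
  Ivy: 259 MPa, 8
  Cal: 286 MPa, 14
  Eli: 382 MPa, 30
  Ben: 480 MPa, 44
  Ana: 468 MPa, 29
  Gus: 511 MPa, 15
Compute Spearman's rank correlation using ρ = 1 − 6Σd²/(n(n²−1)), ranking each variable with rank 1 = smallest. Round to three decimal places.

Ranks of variable 1: 1, 2, 3, 5, 4, 6
Ranks of variable 2: 1, 2, 5, 6, 4, 3
d = r₁ − r₂: 0, 0, -2, -1, 0, 3
d²: 0, 0, 4, 1, 0, 9; Σd² = 14
ρ = 1 − 6·14/(6·35) = 1 − 84/210 = 0.600

0.600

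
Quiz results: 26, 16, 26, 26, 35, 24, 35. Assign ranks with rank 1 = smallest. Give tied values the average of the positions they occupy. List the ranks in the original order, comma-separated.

4, 1, 4, 4, 6.5, 2, 6.5

Sorted (ascending): 16, 24, 26, 26, 26, 35, 35
The 3 values of 26 occupy positions 3–5 → average rank 4.
The 2 values of 35 occupy positions 6–7 → average rank (6+7)/2 = 6.5.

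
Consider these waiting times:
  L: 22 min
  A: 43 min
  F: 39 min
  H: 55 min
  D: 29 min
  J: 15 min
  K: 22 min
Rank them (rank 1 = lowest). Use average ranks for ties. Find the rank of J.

1

Sorted (ascending): 15, 22, 22, 29, 39, 43, 55
The 2 values of 22 occupy positions 2–3 → average rank (2+3)/2 = 2.5.
J has value 15 min → rank 1.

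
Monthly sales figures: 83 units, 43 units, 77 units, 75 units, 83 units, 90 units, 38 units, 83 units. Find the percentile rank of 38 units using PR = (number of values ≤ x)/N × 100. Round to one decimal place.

N = 8.
Strictly below 38: 0. Equal to 38: 1.
PR = 1/8 × 100 = 12.5

12.5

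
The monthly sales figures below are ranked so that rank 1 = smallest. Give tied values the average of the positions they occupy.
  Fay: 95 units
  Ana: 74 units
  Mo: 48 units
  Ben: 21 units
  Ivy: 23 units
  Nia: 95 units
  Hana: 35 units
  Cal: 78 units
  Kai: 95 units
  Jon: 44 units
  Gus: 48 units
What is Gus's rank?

5.5

Sorted (ascending): 21, 23, 35, 44, 48, 48, 74, 78, 95, 95, 95
The 2 values of 48 occupy positions 5–6 → average rank (5+6)/2 = 5.5.
The 3 values of 95 occupy positions 9–11 → average rank 10.
Gus has value 48 units → rank 5.5.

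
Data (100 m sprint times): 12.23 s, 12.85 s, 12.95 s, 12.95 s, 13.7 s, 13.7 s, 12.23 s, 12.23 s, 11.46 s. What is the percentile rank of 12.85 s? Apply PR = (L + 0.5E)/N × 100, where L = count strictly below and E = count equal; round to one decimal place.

50.0

N = 9.
Strictly below 12.85: 4. Equal to 12.85: 1.
PR = (4 + 0.5·1)/9 × 100 = 50.0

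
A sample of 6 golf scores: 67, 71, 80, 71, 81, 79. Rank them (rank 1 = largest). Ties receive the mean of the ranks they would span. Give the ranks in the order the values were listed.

6, 4.5, 2, 4.5, 1, 3

Sorted (descending): 81, 80, 79, 71, 71, 67
The 2 values of 71 occupy positions 4–5 → average rank (4+5)/2 = 4.5.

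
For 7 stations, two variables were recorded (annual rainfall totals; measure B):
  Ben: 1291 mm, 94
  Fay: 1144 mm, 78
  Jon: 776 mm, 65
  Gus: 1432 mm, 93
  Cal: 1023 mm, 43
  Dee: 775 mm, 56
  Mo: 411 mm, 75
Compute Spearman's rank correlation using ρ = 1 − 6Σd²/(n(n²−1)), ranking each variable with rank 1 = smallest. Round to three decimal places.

Ranks of variable 1: 6, 5, 3, 7, 4, 2, 1
Ranks of variable 2: 7, 5, 3, 6, 1, 2, 4
d = r₁ − r₂: -1, 0, 0, 1, 3, 0, -3
d²: 1, 0, 0, 1, 9, 0, 9; Σd² = 20
ρ = 1 − 6·20/(7·48) = 1 − 120/336 = 0.643

0.643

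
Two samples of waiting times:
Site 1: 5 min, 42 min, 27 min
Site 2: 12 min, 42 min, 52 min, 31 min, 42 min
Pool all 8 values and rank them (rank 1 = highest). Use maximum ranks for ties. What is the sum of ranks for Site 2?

21

Sorted (descending): 52, 42, 42, 42, 31, 27, 12, 5
The 3 values of 42 occupy positions 2–4 → each gets rank 4.
Site 2 values → pooled ranks: 12→7, 42→4, 52→1, 31→5, 42→4
Rank sum = 7 + 4 + 1 + 5 + 4 = 21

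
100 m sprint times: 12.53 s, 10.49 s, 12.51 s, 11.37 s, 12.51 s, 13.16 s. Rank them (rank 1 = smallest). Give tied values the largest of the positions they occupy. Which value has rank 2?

11.37

Sorted (ascending): 10.49, 11.37, 12.51, 12.51, 12.53, 13.16
The 2 values of 12.51 occupy positions 3–4 → each gets rank 4.
Rank 2 → value 11.37.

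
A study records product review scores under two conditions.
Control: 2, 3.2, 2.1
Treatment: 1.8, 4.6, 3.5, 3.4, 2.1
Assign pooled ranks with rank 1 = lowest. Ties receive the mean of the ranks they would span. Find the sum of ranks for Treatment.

25.5

Sorted (ascending): 1.8, 2, 2.1, 2.1, 3.2, 3.4, 3.5, 4.6
The 2 values of 2.1 occupy positions 3–4 → average rank (3+4)/2 = 3.5.
Treatment values → pooled ranks: 1.8→1, 4.6→8, 3.5→7, 3.4→6, 2.1→3.5
Rank sum = 1 + 8 + 7 + 6 + 3.5 = 25.5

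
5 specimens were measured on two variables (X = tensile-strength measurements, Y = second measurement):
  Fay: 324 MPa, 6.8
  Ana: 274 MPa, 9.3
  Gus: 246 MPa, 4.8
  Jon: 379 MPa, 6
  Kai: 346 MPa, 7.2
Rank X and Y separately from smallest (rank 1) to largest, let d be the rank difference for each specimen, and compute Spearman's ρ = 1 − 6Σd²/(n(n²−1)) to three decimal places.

0.100

Ranks of variable 1: 3, 2, 1, 5, 4
Ranks of variable 2: 3, 5, 1, 2, 4
d = r₁ − r₂: 0, -3, 0, 3, 0
d²: 0, 9, 0, 9, 0; Σd² = 18
ρ = 1 − 6·18/(5·24) = 1 − 108/120 = 0.100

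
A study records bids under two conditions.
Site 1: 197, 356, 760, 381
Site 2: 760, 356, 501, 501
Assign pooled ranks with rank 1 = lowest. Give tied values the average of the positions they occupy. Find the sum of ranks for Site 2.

21

Sorted (ascending): 197, 356, 356, 381, 501, 501, 760, 760
The 2 values of 356 occupy positions 2–3 → average rank (2+3)/2 = 2.5.
The 2 values of 501 occupy positions 5–6 → average rank (5+6)/2 = 5.5.
The 2 values of 760 occupy positions 7–8 → average rank (7+8)/2 = 7.5.
Site 2 values → pooled ranks: 760→7.5, 356→2.5, 501→5.5, 501→5.5
Rank sum = 7.5 + 2.5 + 5.5 + 5.5 = 21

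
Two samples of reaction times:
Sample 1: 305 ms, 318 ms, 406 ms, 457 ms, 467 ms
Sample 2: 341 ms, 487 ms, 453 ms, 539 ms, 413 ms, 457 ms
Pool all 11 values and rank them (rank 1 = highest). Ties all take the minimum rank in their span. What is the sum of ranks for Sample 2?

Sorted (descending): 539, 487, 467, 457, 457, 453, 413, 406, 341, 318, 305
The 2 values of 457 occupy positions 4–5 → each gets rank 4.
Sample 2 values → pooled ranks: 341→9, 487→2, 453→6, 539→1, 413→7, 457→4
Rank sum = 9 + 2 + 6 + 1 + 7 + 4 = 29

29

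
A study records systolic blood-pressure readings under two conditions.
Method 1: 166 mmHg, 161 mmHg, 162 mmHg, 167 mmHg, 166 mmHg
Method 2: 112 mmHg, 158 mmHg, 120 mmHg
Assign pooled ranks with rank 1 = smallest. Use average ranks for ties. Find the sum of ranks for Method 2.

Sorted (ascending): 112, 120, 158, 161, 162, 166, 166, 167
The 2 values of 166 occupy positions 6–7 → average rank (6+7)/2 = 6.5.
Method 2 values → pooled ranks: 112→1, 158→3, 120→2
Rank sum = 1 + 3 + 2 = 6

6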